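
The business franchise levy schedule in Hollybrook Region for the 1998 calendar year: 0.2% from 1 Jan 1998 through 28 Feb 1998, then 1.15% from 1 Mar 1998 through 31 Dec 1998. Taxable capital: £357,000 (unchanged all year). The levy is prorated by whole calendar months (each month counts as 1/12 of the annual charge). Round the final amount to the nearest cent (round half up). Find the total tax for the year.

1 Jan – 28 Feb 1998: 2 months at 0.2% → £357,000 × 0.2% × 2/12 = £119.0000
1 Mar – 31 Dec 1998: 10 months at 1.15% → £357,000 × 1.15% × 10/12 = £3,421.2500
Total = £3,540.2500

£3,540.25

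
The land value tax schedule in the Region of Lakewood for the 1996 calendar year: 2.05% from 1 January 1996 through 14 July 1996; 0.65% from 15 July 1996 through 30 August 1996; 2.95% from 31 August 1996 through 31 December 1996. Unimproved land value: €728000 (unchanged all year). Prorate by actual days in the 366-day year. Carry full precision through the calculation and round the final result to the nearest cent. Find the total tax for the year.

1 January – 14 July 1996: 196 days at 2.05% → €728000 × 2.05% × 196/366 = €7992.0874
15 July – 30 August 1996: 47 days at 0.65% → €728000 × 0.65% × 47/366 = €607.6612
31 August – 31 December 1996: 123 days at 2.95% → €728000 × 2.95% × 123/366 = €7217.3443
Total = €15817.0929

€15817.09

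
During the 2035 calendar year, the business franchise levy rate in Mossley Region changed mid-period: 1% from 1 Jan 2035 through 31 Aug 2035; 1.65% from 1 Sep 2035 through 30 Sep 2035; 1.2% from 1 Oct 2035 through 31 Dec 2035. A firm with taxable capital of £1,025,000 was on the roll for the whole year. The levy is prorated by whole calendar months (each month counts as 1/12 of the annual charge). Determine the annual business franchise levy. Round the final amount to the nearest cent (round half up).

1 Jan – 31 Aug 2035: 8 months at 1% → £1,025,000 × 1% × 8/12 = £6,833.3333
1 Sep – 30 Sep 2035: 1 month at 1.65% → £1,025,000 × 1.65% × 1/12 = £1,409.3750
1 Oct – 31 Dec 2035: 3 months at 1.2% → £1,025,000 × 1.2% × 3/12 = £3,075.0000
Total = £11,317.7083

£11,317.71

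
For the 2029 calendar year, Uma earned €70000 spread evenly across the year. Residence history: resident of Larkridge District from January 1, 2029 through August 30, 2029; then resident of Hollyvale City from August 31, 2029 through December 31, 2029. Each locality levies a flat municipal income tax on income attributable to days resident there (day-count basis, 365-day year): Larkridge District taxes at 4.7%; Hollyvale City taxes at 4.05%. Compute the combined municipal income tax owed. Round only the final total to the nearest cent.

€3136.67

Larkridge District, January 1 – August 30, 2029: 242 days → €70000 × 4.7% × 242/365 = €2181.3151
Hollyvale City, August 31 – December 31, 2029: 123 days → €70000 × 4.05% × 123/365 = €955.3562
Total = €3136.6712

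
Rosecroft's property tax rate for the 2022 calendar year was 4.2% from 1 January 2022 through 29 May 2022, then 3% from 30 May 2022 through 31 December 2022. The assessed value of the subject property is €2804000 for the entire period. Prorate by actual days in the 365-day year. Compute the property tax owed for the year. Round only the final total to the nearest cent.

1 January – 29 May 2022: 149 days at 4.2% → €2804000 × 4.2% × 149/365 = €48075.1562
30 May – 31 December 2022: 216 days at 3% → €2804000 × 3% × 216/365 = €49780.6027
Total = €97855.7589

€97855.76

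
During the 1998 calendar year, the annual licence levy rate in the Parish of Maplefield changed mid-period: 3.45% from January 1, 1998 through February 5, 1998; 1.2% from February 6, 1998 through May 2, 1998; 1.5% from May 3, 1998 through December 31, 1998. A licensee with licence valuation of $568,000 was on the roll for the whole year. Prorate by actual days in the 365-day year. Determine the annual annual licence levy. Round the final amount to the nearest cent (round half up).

January 1 – February 5, 1998: 36 days at 3.45% → $568,000 × 3.45% × 36/365 = $1,932.7562
February 6 – May 2, 1998: 86 days at 1.2% → $568,000 × 1.2% × 86/365 = $1,605.9616
May 3 – December 31, 1998: 243 days at 1.5% → $568,000 × 1.5% × 243/365 = $5,672.2192
Total = $9,210.9370

$9,210.94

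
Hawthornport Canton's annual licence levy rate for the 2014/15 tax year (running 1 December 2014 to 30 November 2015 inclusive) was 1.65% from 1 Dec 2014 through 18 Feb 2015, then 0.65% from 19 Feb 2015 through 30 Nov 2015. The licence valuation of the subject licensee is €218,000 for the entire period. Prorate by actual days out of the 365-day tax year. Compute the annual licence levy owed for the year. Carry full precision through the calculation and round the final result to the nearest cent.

€1,894.81

1 Dec 2014 – 18 Feb 2015: 80 days at 1.65% → €218,000 × 1.65% × 80/365 = €788.3836
19 Feb – 30 Nov 2015: 285 days at 0.65% → €218,000 × 0.65% × 285/365 = €1,106.4247
Total = €1,894.8082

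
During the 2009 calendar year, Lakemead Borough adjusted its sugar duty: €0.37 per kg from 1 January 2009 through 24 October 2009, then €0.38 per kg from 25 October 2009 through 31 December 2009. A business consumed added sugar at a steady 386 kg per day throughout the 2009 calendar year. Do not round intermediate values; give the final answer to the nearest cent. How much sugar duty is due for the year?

1 January – 24 October 2009: 297 days × 386 kg/day = 114,642 kg at €0.37/kg → €42,417.54
25 October – 31 December 2009: 68 days × 386 kg/day = 26,248 kg at €0.38/kg → €9,974.24

€52,391.78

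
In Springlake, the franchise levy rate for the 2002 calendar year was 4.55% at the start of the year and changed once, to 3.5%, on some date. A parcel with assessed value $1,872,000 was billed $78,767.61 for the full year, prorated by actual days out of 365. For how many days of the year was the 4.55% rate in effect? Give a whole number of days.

246 days

Let d = days at the first rate; then 365 − d days at the second rate.
$1,872,000 × [4.55%·d + 3.5%·(365−d)] / 365 = $78,767.61
Solving gives d = 246, so the new rate took effect on 4 September 2002.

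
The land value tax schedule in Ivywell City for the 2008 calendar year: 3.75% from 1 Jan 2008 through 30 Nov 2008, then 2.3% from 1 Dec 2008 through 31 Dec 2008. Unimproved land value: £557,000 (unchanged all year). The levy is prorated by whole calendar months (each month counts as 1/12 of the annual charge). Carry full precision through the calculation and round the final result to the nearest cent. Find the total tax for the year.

1 Jan – 30 Nov 2008: 11 months at 3.75% → £557,000 × 3.75% × 11/12 = £19,146.8750
1 Dec – 31 Dec 2008: 1 month at 2.3% → £557,000 × 2.3% × 1/12 = £1,067.5833
Total = £20,214.4583

£20,214.46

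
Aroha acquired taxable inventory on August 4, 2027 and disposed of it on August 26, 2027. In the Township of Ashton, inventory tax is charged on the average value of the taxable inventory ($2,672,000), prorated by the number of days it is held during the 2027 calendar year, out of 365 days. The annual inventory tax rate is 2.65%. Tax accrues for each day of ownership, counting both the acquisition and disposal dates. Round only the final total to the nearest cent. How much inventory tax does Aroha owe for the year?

$4,461.87

Days held (August 4 – August 26, 2027): 23 out of 365
Tax = $2,672,000 × 2.65% × 23/365 = $4,461.8740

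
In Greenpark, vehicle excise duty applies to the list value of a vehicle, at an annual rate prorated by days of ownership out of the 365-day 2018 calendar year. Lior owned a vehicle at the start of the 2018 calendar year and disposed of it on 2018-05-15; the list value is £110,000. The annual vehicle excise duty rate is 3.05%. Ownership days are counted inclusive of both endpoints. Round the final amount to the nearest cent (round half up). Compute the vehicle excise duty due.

Days held (2018-01-01 to 2018-05-15): 135 out of 365
Tax = £110,000 × 3.05% × 135/365 = £1,240.8904

£1,240.89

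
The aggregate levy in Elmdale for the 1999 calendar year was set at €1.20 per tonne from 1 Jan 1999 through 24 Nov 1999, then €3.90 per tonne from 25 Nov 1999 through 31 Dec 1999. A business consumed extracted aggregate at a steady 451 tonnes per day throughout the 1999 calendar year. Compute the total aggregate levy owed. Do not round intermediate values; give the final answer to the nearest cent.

1 Jan – 24 Nov 1999: 328 days × 451 tonnes/day = 147,928 tonnes at €1.20/tonne → €177513.60
25 Nov – 31 Dec 1999: 37 days × 451 tonnes/day = 16,687 tonnes at €3.90/tonne → €65079.30

€242592.90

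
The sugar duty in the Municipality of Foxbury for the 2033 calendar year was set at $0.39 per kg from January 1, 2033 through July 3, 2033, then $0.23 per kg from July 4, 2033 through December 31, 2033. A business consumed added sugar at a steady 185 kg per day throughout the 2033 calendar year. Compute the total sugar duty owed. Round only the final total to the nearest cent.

January 1 – July 3, 2033: 184 days × 185 kg/day = 34,040 kg at $0.39/kg → $13,275.60
July 4 – December 31, 2033: 181 days × 185 kg/day = 33,485 kg at $0.23/kg → $7,701.55

$20,977.15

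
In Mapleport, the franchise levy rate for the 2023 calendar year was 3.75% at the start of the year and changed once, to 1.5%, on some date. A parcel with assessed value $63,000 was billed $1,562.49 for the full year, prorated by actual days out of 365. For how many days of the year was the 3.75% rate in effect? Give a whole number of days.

159 days

Let d = days at the first rate; then 365 − d days at the second rate.
$63,000 × [3.75%·d + 1.5%·(365−d)] / 365 = $1,562.49
Solving gives d = 159, so the new rate took effect on June 9, 2023.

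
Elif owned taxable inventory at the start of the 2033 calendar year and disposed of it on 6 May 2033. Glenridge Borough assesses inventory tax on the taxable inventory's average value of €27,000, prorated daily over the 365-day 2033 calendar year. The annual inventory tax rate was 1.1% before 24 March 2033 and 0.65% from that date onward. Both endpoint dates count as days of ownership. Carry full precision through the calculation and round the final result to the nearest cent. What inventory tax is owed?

€87.88

1 January – 23 March 2033: 82 days at 1.1% → €27,000 × 1.1% × 82/365 = €66.7233
24 March – 6 May 2033: 44 days at 0.65% → €27,000 × 0.65% × 44/365 = €21.1562
Total = €87.8795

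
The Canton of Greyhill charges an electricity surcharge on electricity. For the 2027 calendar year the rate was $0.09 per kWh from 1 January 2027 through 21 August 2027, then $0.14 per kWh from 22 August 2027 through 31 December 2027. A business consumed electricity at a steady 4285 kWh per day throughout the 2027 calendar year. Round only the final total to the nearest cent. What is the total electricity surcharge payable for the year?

$169043.25

1 January – 21 August 2027: 233 days × 4285 kWh/day = 998,405 kWh at $0.09/kWh → $89856.45
22 August – 31 December 2027: 132 days × 4285 kWh/day = 565,620 kWh at $0.14/kWh → $79186.80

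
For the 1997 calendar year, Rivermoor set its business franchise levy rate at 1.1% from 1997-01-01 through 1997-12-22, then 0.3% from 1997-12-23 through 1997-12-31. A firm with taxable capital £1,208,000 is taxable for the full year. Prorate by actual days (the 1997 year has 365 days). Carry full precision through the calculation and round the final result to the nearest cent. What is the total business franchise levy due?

1997-01-01 to 1997-12-22: 356 days at 1.1% → £1,208,000 × 1.1% × 356/365 = £12,960.3507
1997-12-23 to 1997-12-31: 9 days at 0.3% → £1,208,000 × 0.3% × 9/365 = £89.3589
Total = £13,049.7096

£13,049.71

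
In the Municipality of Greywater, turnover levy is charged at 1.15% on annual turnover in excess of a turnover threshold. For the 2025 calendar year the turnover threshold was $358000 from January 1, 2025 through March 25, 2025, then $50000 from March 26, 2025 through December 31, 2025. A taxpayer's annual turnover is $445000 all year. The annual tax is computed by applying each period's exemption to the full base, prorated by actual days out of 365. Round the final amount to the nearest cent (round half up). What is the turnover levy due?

January 1 – March 25, 2025: 84 days, exemption $358000 → ($445000 − $358000) × 1.15% × 84/365 = $230.2521
March 26 – December 31, 2025: 281 days, exemption $50000 → ($445000 − $50000) × 1.15% × 281/365 = $3497.1027
Total = $3727.3548

$3727.35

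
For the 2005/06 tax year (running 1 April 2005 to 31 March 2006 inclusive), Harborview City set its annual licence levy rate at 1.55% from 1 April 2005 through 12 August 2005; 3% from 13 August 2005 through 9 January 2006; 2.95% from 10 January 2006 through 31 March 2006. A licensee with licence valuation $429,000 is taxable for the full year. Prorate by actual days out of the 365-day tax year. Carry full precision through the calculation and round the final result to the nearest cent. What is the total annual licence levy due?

1 April – 12 August 2005: 134 days at 1.55% → $429,000 × 1.55% × 134/365 = $2,441.1863
13 August 2005 – 9 January 2006: 150 days at 3% → $429,000 × 3% × 150/365 = $5,289.0411
10 January – 31 March 2006: 81 days at 2.95% → $429,000 × 2.95% × 81/365 = $2,808.4808
Total = $10,538.7082

$10,538.71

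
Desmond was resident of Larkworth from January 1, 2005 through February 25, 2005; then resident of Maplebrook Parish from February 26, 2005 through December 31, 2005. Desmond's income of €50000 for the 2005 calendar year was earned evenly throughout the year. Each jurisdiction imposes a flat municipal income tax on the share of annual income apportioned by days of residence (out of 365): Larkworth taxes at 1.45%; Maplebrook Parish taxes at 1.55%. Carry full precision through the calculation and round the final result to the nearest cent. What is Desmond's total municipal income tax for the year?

€767.33

Larkworth, January 1 – February 25, 2005: 56 days → €50000 × 1.45% × 56/365 = €111.2329
Maplebrook Parish, February 26 – December 31, 2005: 309 days → €50000 × 1.55% × 309/365 = €656.0959
Total = €767.3288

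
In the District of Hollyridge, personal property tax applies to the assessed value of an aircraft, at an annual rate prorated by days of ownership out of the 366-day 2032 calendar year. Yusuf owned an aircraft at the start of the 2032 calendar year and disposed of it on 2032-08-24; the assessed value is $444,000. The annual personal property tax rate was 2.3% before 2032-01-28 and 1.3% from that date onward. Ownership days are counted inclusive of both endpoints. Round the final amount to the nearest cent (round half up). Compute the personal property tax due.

$4,065.15

2032-01-01 to 2032-01-27: 27 days at 2.3% → $444,000 × 2.3% × 27/366 = $753.3443
2032-01-28 to 2032-08-24: 210 days at 1.3% → $444,000 × 1.3% × 210/366 = $3,311.8033
Total = $4,065.1475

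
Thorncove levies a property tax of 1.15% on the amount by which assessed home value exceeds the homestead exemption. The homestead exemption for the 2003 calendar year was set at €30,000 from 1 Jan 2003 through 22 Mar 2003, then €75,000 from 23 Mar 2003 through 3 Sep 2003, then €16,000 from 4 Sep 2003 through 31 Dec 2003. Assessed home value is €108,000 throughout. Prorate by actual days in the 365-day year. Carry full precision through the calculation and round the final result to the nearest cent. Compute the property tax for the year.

€715.55

1 Jan – 22 Mar 2003: 81 days, exemption €30,000 → (€108,000 − €30,000) × 1.15% × 81/365 = €199.0603
23 Mar – 3 Sep 2003: 165 days, exemption €75,000 → (€108,000 − €75,000) × 1.15% × 165/365 = €171.5548
4 Sep – 31 Dec 2003: 119 days, exemption €16,000 → (€108,000 − €16,000) × 1.15% × 119/365 = €344.9370
Total = €715.5521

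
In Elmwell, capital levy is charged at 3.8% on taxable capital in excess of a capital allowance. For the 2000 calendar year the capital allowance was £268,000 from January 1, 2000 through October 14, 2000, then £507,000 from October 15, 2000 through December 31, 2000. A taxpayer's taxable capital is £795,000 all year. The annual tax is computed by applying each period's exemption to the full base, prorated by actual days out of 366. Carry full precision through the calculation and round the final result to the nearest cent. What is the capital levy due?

£18,090.49

January 1 – October 14, 2000: 288 days, exemption £268,000 → (£795,000 − £268,000) × 3.8% × 288/366 = £15,758.1639
October 15 – December 31, 2000: 78 days, exemption £507,000 → (£795,000 − £507,000) × 3.8% × 78/366 = £2,332.3279
Total = £18,090.4918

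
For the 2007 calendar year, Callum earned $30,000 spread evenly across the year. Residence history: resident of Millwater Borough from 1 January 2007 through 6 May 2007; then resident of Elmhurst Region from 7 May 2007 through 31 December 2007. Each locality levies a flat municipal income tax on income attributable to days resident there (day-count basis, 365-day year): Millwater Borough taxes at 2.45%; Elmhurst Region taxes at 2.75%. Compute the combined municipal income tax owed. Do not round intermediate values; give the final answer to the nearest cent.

Millwater Borough, 1 January – 6 May 2007: 126 days → $30,000 × 2.45% × 126/365 = $253.7260
Elmhurst Region, 7 May – 31 December 2007: 239 days → $30,000 × 2.75% × 239/365 = $540.2055
Total = $793.9315

$793.93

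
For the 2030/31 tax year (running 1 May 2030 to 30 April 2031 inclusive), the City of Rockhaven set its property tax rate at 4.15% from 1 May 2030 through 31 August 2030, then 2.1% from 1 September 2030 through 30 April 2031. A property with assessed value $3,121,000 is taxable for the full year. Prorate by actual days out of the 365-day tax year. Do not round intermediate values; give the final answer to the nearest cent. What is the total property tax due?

$87,101.55

1 May – 31 August 2030: 123 days at 4.15% → $3,121,000 × 4.15% × 123/365 = $43,646.9712
1 September 2030 – 30 April 2031: 242 days at 2.1% → $3,121,000 × 2.1% × 242/365 = $43,454.5808
Total = $87,101.5521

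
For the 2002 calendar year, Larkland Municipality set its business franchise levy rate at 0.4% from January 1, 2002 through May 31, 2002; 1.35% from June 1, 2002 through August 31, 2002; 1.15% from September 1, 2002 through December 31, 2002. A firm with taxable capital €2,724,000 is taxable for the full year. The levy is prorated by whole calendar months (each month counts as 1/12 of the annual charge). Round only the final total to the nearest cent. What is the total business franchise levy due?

€24,175.50

January 1 – May 31, 2002: 5 months at 0.4% → €2,724,000 × 0.4% × 5/12 = €4,540.0000
June 1 – August 31, 2002: 3 months at 1.35% → €2,724,000 × 1.35% × 3/12 = €9,193.5000
September 1 – December 31, 2002: 4 months at 1.15% → €2,724,000 × 1.15% × 4/12 = €10,442.0000
Total = €24,175.5000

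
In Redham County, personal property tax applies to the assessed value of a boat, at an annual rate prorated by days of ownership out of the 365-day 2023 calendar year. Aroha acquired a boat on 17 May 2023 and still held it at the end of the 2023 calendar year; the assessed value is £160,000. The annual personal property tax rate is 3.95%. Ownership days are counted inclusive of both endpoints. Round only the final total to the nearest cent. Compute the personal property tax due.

Days held (17 May – 31 Dec 2023): 229 out of 365
Tax = £160,000 × 3.95% × 229/365 = £3,965.1507

£3,965.15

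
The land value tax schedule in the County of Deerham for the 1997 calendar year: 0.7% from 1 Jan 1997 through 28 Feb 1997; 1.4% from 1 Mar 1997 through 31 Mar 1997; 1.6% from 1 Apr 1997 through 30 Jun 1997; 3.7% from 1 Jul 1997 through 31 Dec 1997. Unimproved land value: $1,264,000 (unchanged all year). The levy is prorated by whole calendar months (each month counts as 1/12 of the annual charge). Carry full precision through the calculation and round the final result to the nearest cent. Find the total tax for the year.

$31,389.33

1 Jan – 28 Feb 1997: 2 months at 0.7% → $1,264,000 × 0.7% × 2/12 = $1,474.6667
1 Mar – 31 Mar 1997: 1 month at 1.4% → $1,264,000 × 1.4% × 1/12 = $1,474.6667
1 Apr – 30 Jun 1997: 3 months at 1.6% → $1,264,000 × 1.6% × 3/12 = $5,056.0000
1 Jul – 31 Dec 1997: 6 months at 3.7% → $1,264,000 × 3.7% × 6/12 = $23,384.0000
Total = $31,389.3333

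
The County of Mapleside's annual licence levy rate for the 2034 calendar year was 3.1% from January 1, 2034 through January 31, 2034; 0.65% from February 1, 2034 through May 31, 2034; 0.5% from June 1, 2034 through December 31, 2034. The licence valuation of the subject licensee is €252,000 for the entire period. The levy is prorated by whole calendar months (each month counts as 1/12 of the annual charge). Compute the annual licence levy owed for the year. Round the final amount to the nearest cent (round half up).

€1,932.00

January 1 – January 31, 2034: 1 month at 3.1% → €252,000 × 3.1% × 1/12 = €651.0000
February 1 – May 31, 2034: 4 months at 0.65% → €252,000 × 0.65% × 4/12 = €546.0000
June 1 – December 31, 2034: 7 months at 0.5% → €252,000 × 0.5% × 7/12 = €735.0000
Total = €1,932.0000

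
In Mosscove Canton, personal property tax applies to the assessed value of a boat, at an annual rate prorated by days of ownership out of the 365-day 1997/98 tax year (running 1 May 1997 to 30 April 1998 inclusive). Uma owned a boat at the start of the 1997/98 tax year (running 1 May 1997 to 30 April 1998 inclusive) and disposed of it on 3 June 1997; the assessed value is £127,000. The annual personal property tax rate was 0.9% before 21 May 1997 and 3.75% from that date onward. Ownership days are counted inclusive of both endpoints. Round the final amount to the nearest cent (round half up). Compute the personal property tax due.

£245.30

1 May – 20 May 1997: 20 days at 0.9% → £127,000 × 0.9% × 20/365 = £62.6301
21 May – 3 June 1997: 14 days at 3.75% → £127,000 × 3.75% × 14/365 = £182.6712
Total = £245.3014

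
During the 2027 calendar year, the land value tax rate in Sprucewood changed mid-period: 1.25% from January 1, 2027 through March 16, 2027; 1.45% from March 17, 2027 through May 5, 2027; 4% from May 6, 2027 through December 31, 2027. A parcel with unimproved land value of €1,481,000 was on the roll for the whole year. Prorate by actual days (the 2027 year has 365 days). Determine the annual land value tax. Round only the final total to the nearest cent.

€45,697.98

January 1 – March 16, 2027: 75 days at 1.25% → €1,481,000 × 1.25% × 75/365 = €3,803.9384
March 17 – May 5, 2027: 50 days at 1.45% → €1,481,000 × 1.45% × 50/365 = €2,941.7123
May 6 – December 31, 2027: 240 days at 4% → €1,481,000 × 4% × 240/365 = €38,952.3288
Total = €45,697.9795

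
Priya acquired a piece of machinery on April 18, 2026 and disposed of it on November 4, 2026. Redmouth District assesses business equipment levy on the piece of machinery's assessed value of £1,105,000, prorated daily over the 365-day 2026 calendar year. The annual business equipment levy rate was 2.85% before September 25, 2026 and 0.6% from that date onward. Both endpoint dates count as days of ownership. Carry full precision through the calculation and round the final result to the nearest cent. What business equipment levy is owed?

£14,549.67

April 18 – September 24, 2026: 160 days at 2.85% → £1,105,000 × 2.85% × 160/365 = £13,804.9315
September 25 – November 4, 2026: 41 days at 0.6% → £1,105,000 × 0.6% × 41/365 = £744.7397
Total = £14,549.6712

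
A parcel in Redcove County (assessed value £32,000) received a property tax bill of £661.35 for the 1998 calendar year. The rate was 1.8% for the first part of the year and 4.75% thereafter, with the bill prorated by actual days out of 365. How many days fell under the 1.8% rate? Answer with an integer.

Let d = days at the first rate; then 365 − d days at the second rate.
£32,000 × [1.8%·d + 4.75%·(365−d)] / 365 = £661.35
Solving gives d = 332, so the new rate took effect on 29 Nov 1998.

332 days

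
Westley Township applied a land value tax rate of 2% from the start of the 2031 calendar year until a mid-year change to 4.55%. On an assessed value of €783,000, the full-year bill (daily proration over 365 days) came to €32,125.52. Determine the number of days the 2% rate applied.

Let d = days at the first rate; then 365 − d days at the second rate.
€783,000 × [2%·d + 4.55%·(365−d)] / 365 = €32,125.52
Solving gives d = 64, so the new rate took effect on 6 Mar 2031.

64 days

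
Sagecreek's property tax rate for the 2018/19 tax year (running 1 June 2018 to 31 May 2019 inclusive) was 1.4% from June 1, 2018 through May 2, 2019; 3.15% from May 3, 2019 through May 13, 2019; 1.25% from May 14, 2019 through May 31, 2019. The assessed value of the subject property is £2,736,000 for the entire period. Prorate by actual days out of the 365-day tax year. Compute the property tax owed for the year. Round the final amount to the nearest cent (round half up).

£39,544.57

June 1, 2018 – May 2, 2019: 336 days at 1.4% → £2,736,000 × 1.4% × 336/365 = £35,260.6685
May 3 – May 13, 2019: 11 days at 3.15% → £2,736,000 × 3.15% × 11/365 = £2,597.3260
May 14 – May 31, 2019: 18 days at 1.25% → £2,736,000 × 1.25% × 18/365 = £1,686.5753
Total = £39,544.5699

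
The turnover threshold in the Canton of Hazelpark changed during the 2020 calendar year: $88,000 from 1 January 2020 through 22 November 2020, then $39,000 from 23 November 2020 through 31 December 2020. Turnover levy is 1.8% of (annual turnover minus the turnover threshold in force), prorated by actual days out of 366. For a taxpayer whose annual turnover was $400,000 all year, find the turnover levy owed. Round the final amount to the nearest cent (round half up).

$5,709.98

1 January – 22 November 2020: 327 days, exemption $88,000 → ($400,000 − $88,000) × 1.8% × 327/366 = $5,017.5738
23 November – 31 December 2020: 39 days, exemption $39,000 → ($400,000 − $39,000) × 1.8% × 39/366 = $692.4098
Total = $5,709.9836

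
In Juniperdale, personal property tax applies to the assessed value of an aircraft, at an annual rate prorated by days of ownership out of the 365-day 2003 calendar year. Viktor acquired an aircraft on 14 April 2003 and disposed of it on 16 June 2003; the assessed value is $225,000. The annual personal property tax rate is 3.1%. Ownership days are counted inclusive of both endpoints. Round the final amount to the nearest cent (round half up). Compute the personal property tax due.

$1,223.01

Days held (14 April – 16 June 2003): 64 out of 365
Tax = $225,000 × 3.1% × 64/365 = $1,223.0137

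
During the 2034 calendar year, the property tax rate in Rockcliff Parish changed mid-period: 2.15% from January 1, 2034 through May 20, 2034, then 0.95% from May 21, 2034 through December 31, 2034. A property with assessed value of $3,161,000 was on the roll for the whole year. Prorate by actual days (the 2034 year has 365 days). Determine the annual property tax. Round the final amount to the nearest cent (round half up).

$44,578.76

January 1 – May 20, 2034: 140 days at 2.15% → $3,161,000 × 2.15% × 140/365 = $26,067.4247
May 21 – December 31, 2034: 225 days at 0.95% → $3,161,000 × 0.95% × 225/365 = $18,511.3356
Total = $44,578.7603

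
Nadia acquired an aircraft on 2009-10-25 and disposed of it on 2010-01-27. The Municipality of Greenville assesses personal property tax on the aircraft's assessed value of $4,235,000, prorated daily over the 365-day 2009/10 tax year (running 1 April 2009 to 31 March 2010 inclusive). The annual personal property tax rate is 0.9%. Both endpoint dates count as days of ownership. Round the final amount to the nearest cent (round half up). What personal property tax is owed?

Days held (2009-10-25 to 2010-01-27): 95 out of 365
Tax = $4,235,000 × 0.9% × 95/365 = $9,920.3425

$9,920.34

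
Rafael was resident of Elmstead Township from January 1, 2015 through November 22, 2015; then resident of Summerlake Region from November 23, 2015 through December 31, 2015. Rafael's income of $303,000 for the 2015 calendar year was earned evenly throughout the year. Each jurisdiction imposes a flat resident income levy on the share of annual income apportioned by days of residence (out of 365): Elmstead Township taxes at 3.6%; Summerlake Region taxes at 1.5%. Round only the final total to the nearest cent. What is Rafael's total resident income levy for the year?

Elmstead Township, January 1 – November 22, 2015: 326 days → $303,000 × 3.6% × 326/365 = $9,742.4877
Summerlake Region, November 23 – December 31, 2015: 39 days → $303,000 × 1.5% × 39/365 = $485.6301
Total = $10,228.1178

$10,228.12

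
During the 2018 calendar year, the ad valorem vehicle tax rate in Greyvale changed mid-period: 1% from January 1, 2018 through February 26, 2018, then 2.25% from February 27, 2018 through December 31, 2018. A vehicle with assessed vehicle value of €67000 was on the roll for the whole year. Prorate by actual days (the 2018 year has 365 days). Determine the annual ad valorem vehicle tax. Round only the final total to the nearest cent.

January 1 – February 26, 2018: 57 days at 1% → €67000 × 1% × 57/365 = €104.6301
February 27 – December 31, 2018: 308 days at 2.25% → €67000 × 2.25% × 308/365 = €1272.0822
Total = €1376.7123

€1376.71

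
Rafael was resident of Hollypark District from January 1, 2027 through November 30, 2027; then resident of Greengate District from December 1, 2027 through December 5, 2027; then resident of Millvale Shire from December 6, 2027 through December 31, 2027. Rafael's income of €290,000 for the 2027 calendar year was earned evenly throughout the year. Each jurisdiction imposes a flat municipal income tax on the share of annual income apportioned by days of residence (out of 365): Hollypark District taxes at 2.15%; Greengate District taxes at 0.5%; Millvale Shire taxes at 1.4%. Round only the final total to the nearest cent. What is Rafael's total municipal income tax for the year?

Hollypark District, January 1 – November 30, 2027: 334 days → €290,000 × 2.15% × 334/365 = €5,705.4521
Greengate District, December 1 – December 5, 2027: 5 days → €290,000 × 0.5% × 5/365 = €19.8630
Millvale Shire, December 6 – December 31, 2027: 26 days → €290,000 × 1.4% × 26/365 = €289.2055
Total = €6,014.5205

€6,014.52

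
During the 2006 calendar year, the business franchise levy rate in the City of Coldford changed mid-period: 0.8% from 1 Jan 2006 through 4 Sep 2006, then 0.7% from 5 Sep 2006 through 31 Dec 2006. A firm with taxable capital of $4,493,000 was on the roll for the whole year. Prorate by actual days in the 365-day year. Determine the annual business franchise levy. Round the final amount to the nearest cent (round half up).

1 Jan – 4 Sep 2006: 247 days at 0.8% → $4,493,000 × 0.8% × 247/365 = $24,323.7479
5 Sep – 31 Dec 2006: 118 days at 0.7% → $4,493,000 × 0.7% × 118/365 = $10,167.7205
Total = $34,491.4685

$34,491.47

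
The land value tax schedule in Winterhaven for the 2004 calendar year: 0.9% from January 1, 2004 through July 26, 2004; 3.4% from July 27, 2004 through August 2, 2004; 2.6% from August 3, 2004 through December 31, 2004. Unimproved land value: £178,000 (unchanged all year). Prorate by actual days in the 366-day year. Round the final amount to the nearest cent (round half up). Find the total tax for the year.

£2,935.54

January 1 – July 26, 2004: 208 days at 0.9% → £178,000 × 0.9% × 208/366 = £910.4262
July 27 – August 2, 2004: 7 days at 3.4% → £178,000 × 3.4% × 7/366 = £115.7486
August 3 – December 31, 2004: 151 days at 2.6% → £178,000 × 2.6% × 151/366 = £1,909.3661
Total = £2,935.5410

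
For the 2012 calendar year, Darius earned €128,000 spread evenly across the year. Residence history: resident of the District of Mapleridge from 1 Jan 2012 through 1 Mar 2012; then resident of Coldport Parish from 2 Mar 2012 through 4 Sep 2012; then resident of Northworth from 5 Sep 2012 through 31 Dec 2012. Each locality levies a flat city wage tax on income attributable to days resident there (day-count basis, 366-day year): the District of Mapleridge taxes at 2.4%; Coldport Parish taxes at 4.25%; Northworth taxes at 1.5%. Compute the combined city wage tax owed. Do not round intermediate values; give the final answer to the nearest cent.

€3,910.47

The District of Mapleridge, 1 Jan – 1 Mar 2012: 61 days → €128,000 × 2.4% × 61/366 = €512.0000
Coldport Parish, 2 Mar – 4 Sep 2012: 187 days → €128,000 × 4.25% × 187/366 = €2,779.4536
Northworth, 5 Sep – 31 Dec 2012: 118 days → €128,000 × 1.5% × 118/366 = €619.0164
Total = €3,910.4699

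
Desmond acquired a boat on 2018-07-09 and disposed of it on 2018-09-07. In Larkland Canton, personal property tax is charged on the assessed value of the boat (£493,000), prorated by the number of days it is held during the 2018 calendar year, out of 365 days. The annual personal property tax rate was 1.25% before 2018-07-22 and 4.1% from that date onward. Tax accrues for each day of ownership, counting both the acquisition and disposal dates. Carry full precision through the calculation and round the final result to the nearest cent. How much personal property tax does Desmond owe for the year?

£2,877.63

2018-07-09 to 2018-07-21: 13 days at 1.25% → £493,000 × 1.25% × 13/365 = £219.4863
2018-07-22 to 2018-09-07: 48 days at 4.1% → £493,000 × 4.1% × 48/365 = £2,658.1479
Total = £2,877.6342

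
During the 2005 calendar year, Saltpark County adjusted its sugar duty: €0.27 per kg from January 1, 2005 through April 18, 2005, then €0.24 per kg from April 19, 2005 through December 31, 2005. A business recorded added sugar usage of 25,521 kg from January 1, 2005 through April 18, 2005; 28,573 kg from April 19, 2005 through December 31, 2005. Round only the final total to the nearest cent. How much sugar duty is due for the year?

January 1 – April 18, 2005: 25,521 kg at €0.27/kg → €6,890.67
April 19 – December 31, 2005: 28,573 kg at €0.24/kg → €6,857.52

€13,748.19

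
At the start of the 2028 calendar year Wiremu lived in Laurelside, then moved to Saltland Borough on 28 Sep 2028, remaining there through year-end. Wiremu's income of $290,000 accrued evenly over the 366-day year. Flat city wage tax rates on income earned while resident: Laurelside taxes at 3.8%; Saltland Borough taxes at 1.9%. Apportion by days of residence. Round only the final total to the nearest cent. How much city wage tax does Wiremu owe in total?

Laurelside, 1 Jan – 27 Sep 2028: 271 days → $290,000 × 3.8% × 271/366 = $8,159.6175
Saltland Borough, 28 Sep – 31 Dec 2028: 95 days → $290,000 × 1.9% × 95/366 = $1,430.1913
Total = $9,589.8087

$9,589.81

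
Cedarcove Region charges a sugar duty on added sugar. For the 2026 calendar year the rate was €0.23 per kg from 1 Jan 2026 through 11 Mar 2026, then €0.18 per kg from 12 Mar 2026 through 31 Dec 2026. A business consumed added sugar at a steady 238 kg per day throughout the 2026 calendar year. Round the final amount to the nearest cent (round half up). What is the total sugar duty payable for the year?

€16,469.60

1 Jan – 11 Mar 2026: 70 days × 238 kg/day = 16,660 kg at €0.23/kg → €3,831.80
12 Mar – 31 Dec 2026: 295 days × 238 kg/day = 70,210 kg at €0.18/kg → €12,637.80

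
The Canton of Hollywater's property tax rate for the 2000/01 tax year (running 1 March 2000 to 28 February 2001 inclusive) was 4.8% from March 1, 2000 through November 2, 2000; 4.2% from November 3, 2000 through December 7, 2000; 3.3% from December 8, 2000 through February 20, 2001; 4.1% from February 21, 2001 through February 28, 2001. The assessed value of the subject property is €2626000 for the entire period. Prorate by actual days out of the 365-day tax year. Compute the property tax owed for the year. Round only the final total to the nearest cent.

€116040.42

March 1 – November 2, 2000: 247 days at 4.8% → €2626000 × 4.8% × 247/365 = €85298.2356
November 3 – December 7, 2000: 35 days at 4.2% → €2626000 × 4.2% × 35/365 = €10575.9452
December 8, 2000 – February 20, 2001: 75 days at 3.3% → €2626000 × 3.3% × 75/365 = €17806.4384
February 21 – February 28, 2001: 8 days at 4.1% → €2626000 × 4.1% × 8/365 = €2359.8027
Total = €116040.4219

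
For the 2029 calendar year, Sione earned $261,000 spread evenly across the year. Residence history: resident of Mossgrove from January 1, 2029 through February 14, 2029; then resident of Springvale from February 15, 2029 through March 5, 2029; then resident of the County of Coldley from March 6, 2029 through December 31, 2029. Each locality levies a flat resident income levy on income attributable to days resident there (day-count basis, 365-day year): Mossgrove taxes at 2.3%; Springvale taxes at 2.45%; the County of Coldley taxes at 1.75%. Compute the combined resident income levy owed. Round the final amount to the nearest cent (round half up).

$4,839.58

Mossgrove, January 1 – February 14, 2029: 45 days → $261,000 × 2.3% × 45/365 = $740.0959
Springvale, February 15 – March 5, 2029: 19 days → $261,000 × 2.45% × 19/365 = $332.8644
The County of Coldley, March 6 – December 31, 2029: 301 days → $261,000 × 1.75% × 301/365 = $3,766.6233
Total = $4,839.5836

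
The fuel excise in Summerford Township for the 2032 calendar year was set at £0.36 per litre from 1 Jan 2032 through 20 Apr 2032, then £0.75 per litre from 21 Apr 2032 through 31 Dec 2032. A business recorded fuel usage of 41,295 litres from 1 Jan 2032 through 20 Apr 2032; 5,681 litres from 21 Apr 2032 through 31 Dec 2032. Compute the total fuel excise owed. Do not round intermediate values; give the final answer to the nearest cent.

1 Jan – 20 Apr 2032: 41,295 litres at £0.36/litre → £14866.20
21 Apr – 31 Dec 2032: 5,681 litres at £0.75/litre → £4260.75

£19126.95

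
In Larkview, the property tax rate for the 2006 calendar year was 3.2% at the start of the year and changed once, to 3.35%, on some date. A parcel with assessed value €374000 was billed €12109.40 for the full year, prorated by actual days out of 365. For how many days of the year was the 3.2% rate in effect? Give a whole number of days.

273 days

Let d = days at the first rate; then 365 − d days at the second rate.
€374000 × [3.2%·d + 3.35%·(365−d)] / 365 = €12109.40
Solving gives d = 273, so the new rate took effect on 1 Oct 2006.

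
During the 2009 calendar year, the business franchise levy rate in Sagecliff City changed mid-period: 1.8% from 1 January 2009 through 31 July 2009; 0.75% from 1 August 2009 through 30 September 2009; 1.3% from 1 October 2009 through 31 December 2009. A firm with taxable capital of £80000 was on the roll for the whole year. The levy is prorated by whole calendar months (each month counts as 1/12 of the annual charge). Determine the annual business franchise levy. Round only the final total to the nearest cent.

£1200.00

1 January – 31 July 2009: 7 months at 1.8% → £80000 × 1.8% × 7/12 = £840.0000
1 August – 30 September 2009: 2 months at 0.75% → £80000 × 0.75% × 2/12 = £100.0000
1 October – 31 December 2009: 3 months at 1.3% → £80000 × 1.3% × 3/12 = £260.0000
Total = £1200.0000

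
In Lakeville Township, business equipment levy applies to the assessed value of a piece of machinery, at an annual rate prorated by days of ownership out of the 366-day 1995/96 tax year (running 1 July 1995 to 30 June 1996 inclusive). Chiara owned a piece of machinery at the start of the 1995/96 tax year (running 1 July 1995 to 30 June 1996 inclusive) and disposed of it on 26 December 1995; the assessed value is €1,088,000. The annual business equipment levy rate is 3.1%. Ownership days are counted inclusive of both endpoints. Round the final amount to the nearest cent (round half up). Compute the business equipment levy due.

Days held (1 July – 26 December 1995): 179 out of 366
Tax = €1,088,000 × 3.1% × 179/366 = €16,495.3880

€16,495.39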